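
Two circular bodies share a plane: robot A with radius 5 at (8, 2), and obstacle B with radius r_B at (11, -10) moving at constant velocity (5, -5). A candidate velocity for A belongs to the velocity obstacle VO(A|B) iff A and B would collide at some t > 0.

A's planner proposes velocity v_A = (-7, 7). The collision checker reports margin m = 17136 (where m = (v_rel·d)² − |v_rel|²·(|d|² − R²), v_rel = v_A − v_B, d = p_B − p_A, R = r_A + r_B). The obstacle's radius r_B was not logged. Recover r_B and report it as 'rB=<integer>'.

m = 17136
d = (3, -12);  v_rel = (-12, 12),  |v_rel|² = 288
v_rel×d = (-12)·(-12) − (12)·(3) = 108
since m = R²·288 − 108²:  R² = (11664 + 17136) / 288 = 100
R = √100 = 10  ⇒  r_B = 10 − 5 = 5

rB=5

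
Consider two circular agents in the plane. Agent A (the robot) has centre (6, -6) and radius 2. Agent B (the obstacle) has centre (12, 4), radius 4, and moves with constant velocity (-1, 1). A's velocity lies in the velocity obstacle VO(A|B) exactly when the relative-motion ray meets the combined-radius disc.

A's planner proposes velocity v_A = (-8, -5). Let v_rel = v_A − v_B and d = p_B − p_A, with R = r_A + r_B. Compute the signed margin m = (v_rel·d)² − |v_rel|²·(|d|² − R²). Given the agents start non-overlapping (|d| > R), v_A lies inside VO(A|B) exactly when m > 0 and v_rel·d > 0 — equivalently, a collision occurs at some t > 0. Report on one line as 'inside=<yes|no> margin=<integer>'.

d = (6, 10),  |d|² = 136;  R = 2+4 = 6,  c = 136−6² = 100
v_rel = (-7, -6),  |v_rel|² = 85;  v_rel·d = (-7)·(6) + (-6)·(10) = -102
85·t² + 204·t + 100 = 0  ⇒  m = (-102)² − 85·100 = 1904
m = 1904 > 0,  v_rel·d = -102 < 0  ⇒  outside

inside=no margin=1904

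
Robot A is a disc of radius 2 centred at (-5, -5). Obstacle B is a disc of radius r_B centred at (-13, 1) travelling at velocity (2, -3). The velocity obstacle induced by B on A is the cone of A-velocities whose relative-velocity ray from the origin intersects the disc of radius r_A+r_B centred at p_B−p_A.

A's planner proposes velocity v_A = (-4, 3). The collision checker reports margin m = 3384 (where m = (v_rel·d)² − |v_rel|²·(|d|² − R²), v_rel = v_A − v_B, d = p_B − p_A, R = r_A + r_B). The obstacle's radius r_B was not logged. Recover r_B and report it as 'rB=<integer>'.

m = 3384
d = (-8, 6);  v_rel = (-6, 6),  |v_rel|² = 72
v_rel×d = (-6)·(6) − (6)·(-8) = 12
since m = R²·72 − 12²:  R² = (144 + 3384) / 72 = 49
R = √49 = 7  ⇒  r_B = 7 − 2 = 5

rB=5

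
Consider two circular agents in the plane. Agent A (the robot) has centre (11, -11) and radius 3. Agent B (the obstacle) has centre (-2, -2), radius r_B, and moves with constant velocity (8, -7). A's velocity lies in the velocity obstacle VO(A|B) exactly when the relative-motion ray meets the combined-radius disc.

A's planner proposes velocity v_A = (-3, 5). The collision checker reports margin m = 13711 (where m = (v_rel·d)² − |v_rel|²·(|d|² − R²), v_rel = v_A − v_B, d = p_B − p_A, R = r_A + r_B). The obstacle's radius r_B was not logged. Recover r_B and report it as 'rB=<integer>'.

m = 13711
d = (-13, 9);  v_rel = (-11, 12),  |v_rel|² = 265
v_rel×d = (-11)·(9) − (12)·(-13) = 57
since m = R²·265 − 57²:  R² = (3249 + 13711) / 265 = 64
R = √64 = 8  ⇒  r_B = 8 − 3 = 5

rB=5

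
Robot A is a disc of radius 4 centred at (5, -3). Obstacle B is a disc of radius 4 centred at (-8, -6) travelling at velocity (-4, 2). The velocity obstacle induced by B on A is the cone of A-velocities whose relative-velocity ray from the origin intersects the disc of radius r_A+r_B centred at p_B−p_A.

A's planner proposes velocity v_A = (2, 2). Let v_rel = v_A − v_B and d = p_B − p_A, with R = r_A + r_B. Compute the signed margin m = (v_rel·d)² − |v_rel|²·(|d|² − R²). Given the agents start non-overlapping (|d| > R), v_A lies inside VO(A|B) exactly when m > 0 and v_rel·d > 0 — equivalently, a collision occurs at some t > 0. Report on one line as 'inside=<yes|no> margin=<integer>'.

d = (-13, -3),  |d|² = 178;  R = 4+4 = 8,  c = 178−8² = 114
v_rel = (6, 0),  |v_rel|² = 36;  v_rel·d = (6)·(-13) + (0)·(-3) = -78
36·t² + 156·t + 114 = 0  ⇒  m = (-78)² − 36·114 = 1980
m = 1980 > 0,  v_rel·d = -78 < 0  ⇒  outside

inside=no margin=1980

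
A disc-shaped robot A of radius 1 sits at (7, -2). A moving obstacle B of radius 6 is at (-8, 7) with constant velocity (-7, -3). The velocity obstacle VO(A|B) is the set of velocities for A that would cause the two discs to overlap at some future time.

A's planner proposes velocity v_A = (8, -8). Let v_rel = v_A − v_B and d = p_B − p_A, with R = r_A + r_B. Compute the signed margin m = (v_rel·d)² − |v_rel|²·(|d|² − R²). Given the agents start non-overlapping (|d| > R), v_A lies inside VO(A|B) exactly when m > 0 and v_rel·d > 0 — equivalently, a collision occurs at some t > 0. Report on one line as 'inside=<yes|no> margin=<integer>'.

d = (-15, 9),  |d|² = 306;  R = 1+6 = 7,  c = 306−7² = 257
v_rel = (15, -5),  |v_rel|² = 250;  v_rel·d = (15)·(-15) + (-5)·(9) = -270
250·t² + 540·t + 257 = 0  ⇒  m = (-270)² − 250·257 = 8650
m = 8650 > 0,  v_rel·d = -270 < 0  ⇒  outside

inside=no margin=8650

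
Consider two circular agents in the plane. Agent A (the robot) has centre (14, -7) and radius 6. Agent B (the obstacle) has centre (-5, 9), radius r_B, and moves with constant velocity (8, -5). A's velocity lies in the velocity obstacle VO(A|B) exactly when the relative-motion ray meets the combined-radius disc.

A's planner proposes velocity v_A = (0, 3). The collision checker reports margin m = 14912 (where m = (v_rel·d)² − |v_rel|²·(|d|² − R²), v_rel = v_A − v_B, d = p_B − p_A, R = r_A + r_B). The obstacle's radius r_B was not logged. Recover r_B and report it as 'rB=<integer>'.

m = 14912
d = (-19, 16);  v_rel = (-8, 8),  |v_rel|² = 128
v_rel×d = (-8)·(16) − (8)·(-19) = 24
since m = R²·128 − 24²:  R² = (576 + 14912) / 128 = 121
R = √121 = 11  ⇒  r_B = 11 − 6 = 5

rB=5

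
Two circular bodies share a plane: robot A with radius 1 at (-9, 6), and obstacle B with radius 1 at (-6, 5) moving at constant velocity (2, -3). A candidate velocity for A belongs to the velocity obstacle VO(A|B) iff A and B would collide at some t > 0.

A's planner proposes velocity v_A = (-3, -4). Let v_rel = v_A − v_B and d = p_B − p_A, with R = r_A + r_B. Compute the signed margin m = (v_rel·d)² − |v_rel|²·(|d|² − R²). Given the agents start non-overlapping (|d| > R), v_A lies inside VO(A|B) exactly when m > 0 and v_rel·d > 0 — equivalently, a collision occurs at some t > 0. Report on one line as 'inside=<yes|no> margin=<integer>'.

d = (3, -1),  |d|² = 10;  R = 1+1 = 2,  c = 10−2² = 6
v_rel = (-5, -1),  |v_rel|² = 26;  v_rel·d = (-5)·(3) + (-1)·(-1) = -14
26·t² + 28·t + 6 = 0  ⇒  m = (-14)² − 26·6 = 40
m = 40 > 0,  v_rel·d = -14 < 0  ⇒  outside

inside=no margin=40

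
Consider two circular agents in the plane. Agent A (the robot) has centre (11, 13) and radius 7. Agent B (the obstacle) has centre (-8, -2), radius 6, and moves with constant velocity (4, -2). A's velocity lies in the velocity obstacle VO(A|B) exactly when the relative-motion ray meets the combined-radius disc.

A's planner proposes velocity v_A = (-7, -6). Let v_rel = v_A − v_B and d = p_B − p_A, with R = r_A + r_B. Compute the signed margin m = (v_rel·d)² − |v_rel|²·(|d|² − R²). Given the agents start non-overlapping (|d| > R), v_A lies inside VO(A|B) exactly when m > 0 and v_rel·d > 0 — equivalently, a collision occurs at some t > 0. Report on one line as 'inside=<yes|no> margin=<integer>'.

d = (-19, -15),  |d|² = 586;  R = 7+6 = 13,  c = 586−13² = 417
v_rel = (-11, -4),  |v_rel|² = 137;  v_rel·d = (-11)·(-19) + (-4)·(-15) = 269
137·t² − 538·t + 417 = 0  ⇒  m = 269² − 137·417 = 15232
m = 15232 > 0,  v_rel·d = 269 > 0  ⇒  inside

inside=yes margin=15232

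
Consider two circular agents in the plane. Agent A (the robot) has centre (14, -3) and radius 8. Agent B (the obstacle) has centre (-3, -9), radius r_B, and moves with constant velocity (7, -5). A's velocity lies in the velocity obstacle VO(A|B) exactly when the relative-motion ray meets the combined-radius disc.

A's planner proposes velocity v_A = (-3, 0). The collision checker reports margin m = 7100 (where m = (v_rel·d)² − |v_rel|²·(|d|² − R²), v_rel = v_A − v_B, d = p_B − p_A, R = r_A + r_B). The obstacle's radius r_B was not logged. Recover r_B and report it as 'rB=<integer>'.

m = 7100
d = (-17, -6);  v_rel = (-10, 5),  |v_rel|² = 125
v_rel×d = (-10)·(-6) − (5)·(-17) = 145
since m = R²·125 − 145²:  R² = (21025 + 7100) / 125 = 225
R = √225 = 15  ⇒  r_B = 15 − 8 = 7

rB=7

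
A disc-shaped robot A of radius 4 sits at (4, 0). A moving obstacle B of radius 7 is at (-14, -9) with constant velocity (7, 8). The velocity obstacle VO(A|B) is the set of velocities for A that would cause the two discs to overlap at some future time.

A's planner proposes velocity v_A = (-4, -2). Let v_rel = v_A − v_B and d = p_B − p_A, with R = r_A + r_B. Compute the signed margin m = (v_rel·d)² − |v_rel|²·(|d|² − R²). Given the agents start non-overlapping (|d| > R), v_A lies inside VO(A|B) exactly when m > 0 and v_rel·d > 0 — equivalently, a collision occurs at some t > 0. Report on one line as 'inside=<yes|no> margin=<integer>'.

d = (-18, -9),  |d|² = 405;  R = 4+7 = 11,  c = 405−11² = 284
v_rel = (-11, -10),  |v_rel|² = 221;  v_rel·d = (-11)·(-18) + (-10)·(-9) = 288
221·t² − 576·t + 284 = 0  ⇒  m = 288² − 221·284 = 20180
m = 20180 > 0,  v_rel·d = 288 > 0  ⇒  inside

inside=yes margin=20180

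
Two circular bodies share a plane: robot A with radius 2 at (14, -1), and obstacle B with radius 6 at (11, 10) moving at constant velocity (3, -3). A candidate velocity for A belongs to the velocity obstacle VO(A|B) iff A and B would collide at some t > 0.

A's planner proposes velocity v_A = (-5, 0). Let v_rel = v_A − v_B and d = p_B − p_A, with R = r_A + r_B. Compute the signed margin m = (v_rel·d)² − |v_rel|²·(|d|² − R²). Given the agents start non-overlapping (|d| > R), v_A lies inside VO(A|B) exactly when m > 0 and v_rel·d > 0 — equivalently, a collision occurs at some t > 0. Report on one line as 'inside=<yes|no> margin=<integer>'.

d = (-3, 11),  |d|² = 130;  R = 2+6 = 8,  c = 130−8² = 66
v_rel = (-8, 3),  |v_rel|² = 73;  v_rel·d = (-8)·(-3) + (3)·(11) = 57
73·t² − 114·t + 66 = 0  ⇒  m = 57² − 73·66 = -1569
m = -1569 < 0,  v_rel·d = 57 > 0  ⇒  outside

inside=no margin=-1569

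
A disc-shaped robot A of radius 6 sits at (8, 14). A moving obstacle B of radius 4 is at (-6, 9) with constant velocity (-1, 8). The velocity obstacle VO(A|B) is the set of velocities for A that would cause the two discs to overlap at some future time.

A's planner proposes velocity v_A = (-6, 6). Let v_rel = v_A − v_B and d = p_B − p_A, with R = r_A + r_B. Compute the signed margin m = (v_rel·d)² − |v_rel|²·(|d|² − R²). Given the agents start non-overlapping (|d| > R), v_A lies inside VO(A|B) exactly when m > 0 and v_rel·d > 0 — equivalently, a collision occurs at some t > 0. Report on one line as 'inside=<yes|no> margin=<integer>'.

d = (-14, -5),  |d|² = 221;  R = 6+4 = 10,  c = 221−10² = 121
v_rel = (-5, -2),  |v_rel|² = 29;  v_rel·d = (-5)·(-14) + (-2)·(-5) = 80
29·t² − 160·t + 121 = 0  ⇒  m = 80² − 29·121 = 2891
m = 2891 > 0,  v_rel·d = 80 > 0  ⇒  inside

inside=yes margin=2891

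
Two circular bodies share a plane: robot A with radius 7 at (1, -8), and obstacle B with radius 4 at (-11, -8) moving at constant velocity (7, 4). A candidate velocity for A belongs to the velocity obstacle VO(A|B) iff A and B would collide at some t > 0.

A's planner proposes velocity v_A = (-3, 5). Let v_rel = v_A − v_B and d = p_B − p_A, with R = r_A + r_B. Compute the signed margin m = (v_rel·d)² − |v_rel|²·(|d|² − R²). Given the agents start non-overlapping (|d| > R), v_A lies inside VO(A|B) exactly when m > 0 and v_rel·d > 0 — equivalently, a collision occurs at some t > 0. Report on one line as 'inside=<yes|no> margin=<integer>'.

d = (-12, 0),  |d|² = 144;  R = 7+4 = 11,  c = 144−11² = 23
v_rel = (-10, 1),  |v_rel|² = 101;  v_rel·d = (-10)·(-12) + (1)·(0) = 120
101·t² − 240·t + 23 = 0  ⇒  m = 120² − 101·23 = 12077
m = 12077 > 0,  v_rel·d = 120 > 0  ⇒  inside

inside=yes margin=12077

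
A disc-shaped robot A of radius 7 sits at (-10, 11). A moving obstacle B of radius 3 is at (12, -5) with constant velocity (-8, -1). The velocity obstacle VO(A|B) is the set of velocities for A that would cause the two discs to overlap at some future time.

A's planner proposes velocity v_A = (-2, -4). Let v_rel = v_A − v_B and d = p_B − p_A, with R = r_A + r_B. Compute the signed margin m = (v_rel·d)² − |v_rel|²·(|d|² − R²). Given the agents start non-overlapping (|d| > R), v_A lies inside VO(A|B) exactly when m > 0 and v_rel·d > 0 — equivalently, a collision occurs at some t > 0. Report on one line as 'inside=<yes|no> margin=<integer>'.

d = (22, -16),  |d|² = 740;  R = 7+3 = 10,  c = 740−10² = 640
v_rel = (6, -3),  |v_rel|² = 45;  v_rel·d = (6)·(22) + (-3)·(-16) = 180
45·t² − 360·t + 640 = 0  ⇒  m = 180² − 45·640 = 3600
m = 3600 > 0,  v_rel·d = 180 > 0  ⇒  inside

inside=yes margin=3600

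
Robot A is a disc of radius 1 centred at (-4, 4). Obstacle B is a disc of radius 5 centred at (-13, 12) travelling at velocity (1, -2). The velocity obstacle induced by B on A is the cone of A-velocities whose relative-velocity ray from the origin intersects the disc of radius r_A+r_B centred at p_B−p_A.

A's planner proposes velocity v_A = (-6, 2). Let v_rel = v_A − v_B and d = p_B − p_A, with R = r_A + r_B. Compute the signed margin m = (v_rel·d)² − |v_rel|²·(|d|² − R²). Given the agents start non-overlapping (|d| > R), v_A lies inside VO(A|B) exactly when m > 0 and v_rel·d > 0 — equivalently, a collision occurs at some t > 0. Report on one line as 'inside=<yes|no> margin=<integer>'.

d = (-9, 8),  |d|² = 145;  R = 1+5 = 6,  c = 145−6² = 109
v_rel = (-7, 4),  |v_rel|² = 65;  v_rel·d = (-7)·(-9) + (4)·(8) = 95
65·t² − 190·t + 109 = 0  ⇒  m = 95² − 65·109 = 1940
m = 1940 > 0,  v_rel·d = 95 > 0  ⇒  inside

inside=yes margin=1940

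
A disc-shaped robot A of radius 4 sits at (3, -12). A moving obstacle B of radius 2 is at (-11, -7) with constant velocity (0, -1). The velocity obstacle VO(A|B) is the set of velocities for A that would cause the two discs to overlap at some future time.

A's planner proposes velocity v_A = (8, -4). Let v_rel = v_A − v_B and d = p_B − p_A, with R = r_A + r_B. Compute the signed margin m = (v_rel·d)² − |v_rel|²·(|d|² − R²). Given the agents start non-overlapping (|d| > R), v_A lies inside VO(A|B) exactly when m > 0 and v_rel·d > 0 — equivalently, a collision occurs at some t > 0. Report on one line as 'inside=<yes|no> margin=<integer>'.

d = (-14, 5),  |d|² = 221;  R = 4+2 = 6,  c = 221−6² = 185
v_rel = (8, -3),  |v_rel|² = 73;  v_rel·d = (8)·(-14) + (-3)·(5) = -127
73·t² + 254·t + 185 = 0  ⇒  m = (-127)² − 73·185 = 2624
m = 2624 > 0,  v_rel·d = -127 < 0  ⇒  outside

inside=no margin=2624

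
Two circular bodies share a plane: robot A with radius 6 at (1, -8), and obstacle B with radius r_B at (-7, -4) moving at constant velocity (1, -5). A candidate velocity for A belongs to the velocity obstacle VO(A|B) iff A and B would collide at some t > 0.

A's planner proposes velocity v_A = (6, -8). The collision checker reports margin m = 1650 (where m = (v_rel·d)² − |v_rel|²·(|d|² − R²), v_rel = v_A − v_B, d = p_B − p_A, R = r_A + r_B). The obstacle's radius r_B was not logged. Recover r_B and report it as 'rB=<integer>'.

m = 1650
d = (-8, 4);  v_rel = (5, -3),  |v_rel|² = 34
v_rel×d = (5)·(4) − (-3)·(-8) = -4
since m = R²·34 − (-4)²:  R² = (16 + 1650) / 34 = 49
R = √49 = 7  ⇒  r_B = 7 − 6 = 1

rB=1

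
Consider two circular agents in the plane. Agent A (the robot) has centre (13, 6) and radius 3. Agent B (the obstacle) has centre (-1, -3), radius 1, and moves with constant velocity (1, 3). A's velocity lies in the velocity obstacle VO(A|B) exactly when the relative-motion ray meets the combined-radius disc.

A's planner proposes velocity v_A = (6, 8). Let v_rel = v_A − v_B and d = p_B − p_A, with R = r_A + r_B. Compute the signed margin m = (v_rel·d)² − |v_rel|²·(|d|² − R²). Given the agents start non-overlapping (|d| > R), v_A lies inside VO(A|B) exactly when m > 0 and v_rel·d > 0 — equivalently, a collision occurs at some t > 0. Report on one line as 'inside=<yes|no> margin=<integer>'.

d = (-14, -9),  |d|² = 277;  R = 3+1 = 4,  c = 277−4² = 261
v_rel = (5, 5),  |v_rel|² = 50;  v_rel·d = (5)·(-14) + (5)·(-9) = -115
50·t² + 230·t + 261 = 0  ⇒  m = (-115)² − 50·261 = 175
m = 175 > 0,  v_rel·d = -115 < 0  ⇒  outside

inside=no margin=175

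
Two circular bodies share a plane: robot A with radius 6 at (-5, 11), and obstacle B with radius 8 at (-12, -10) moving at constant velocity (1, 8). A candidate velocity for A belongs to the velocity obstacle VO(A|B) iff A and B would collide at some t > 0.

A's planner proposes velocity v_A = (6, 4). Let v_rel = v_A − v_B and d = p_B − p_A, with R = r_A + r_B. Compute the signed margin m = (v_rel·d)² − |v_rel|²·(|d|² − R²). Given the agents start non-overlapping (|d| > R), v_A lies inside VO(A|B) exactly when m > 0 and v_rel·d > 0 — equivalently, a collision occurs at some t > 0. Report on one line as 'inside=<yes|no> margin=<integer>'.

d = (-7, -21),  |d|² = 490;  R = 6+8 = 14,  c = 490−14² = 294
v_rel = (5, -4),  |v_rel|² = 41;  v_rel·d = (5)·(-7) + (-4)·(-21) = 49
41·t² − 98·t + 294 = 0  ⇒  m = 49² − 41·294 = -9653
m = -9653 < 0,  v_rel·d = 49 > 0  ⇒  outside

inside=no margin=-9653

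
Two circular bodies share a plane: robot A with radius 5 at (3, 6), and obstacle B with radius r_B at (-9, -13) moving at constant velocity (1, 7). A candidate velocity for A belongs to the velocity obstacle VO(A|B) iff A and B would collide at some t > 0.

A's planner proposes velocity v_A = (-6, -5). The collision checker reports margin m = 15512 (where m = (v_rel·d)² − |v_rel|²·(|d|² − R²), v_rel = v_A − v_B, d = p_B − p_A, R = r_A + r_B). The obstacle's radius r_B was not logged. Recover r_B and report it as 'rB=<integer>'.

m = 15512
d = (-12, -19);  v_rel = (-7, -12),  |v_rel|² = 193
v_rel×d = (-7)·(-19) − (-12)·(-12) = -11
since m = R²·193 − (-11)²:  R² = (121 + 15512) / 193 = 81
R = √81 = 9  ⇒  r_B = 9 − 5 = 4

rB=4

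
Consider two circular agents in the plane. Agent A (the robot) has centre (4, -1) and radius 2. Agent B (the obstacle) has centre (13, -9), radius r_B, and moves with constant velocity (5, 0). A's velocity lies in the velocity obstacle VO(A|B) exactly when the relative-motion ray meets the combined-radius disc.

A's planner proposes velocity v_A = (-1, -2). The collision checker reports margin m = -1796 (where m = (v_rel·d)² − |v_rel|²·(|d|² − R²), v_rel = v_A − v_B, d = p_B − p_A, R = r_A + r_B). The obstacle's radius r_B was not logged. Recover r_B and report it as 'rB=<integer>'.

m = -1796
d = (9, -8);  v_rel = (-6, -2),  |v_rel|² = 40
v_rel×d = (-6)·(-8) − (-2)·(9) = 66
since m = R²·40 − 66²:  R² = (4356 + -1796) / 40 = 64
R = √64 = 8  ⇒  r_B = 8 − 2 = 6

rB=6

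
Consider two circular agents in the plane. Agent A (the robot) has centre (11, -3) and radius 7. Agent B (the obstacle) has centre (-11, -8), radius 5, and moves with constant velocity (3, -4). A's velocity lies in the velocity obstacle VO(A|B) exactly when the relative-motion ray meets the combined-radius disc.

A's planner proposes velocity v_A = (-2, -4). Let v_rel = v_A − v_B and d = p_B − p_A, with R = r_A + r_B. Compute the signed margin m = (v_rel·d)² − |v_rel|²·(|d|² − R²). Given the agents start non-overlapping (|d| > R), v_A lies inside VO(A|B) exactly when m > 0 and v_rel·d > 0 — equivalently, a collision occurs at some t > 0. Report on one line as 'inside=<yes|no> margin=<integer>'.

d = (-22, -5),  |d|² = 509;  R = 7+5 = 12,  c = 509−12² = 365
v_rel = (-5, 0),  |v_rel|² = 25;  v_rel·d = (-5)·(-22) + (0)·(-5) = 110
25·t² − 220·t + 365 = 0  ⇒  m = 110² − 25·365 = 2975
m = 2975 > 0,  v_rel·d = 110 > 0  ⇒  inside

inside=yes margin=2975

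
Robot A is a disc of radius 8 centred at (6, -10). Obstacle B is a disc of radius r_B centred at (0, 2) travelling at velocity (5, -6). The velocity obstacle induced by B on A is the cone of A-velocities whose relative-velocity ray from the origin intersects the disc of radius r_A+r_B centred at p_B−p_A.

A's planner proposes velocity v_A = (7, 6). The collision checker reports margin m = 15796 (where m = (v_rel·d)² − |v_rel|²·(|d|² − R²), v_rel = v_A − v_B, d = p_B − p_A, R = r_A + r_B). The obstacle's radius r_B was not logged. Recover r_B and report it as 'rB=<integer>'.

m = 15796
d = (-6, 12);  v_rel = (2, 12),  |v_rel|² = 148
v_rel×d = (2)·(12) − (12)·(-6) = 96
since m = R²·148 − 96²:  R² = (9216 + 15796) / 148 = 169
R = √169 = 13  ⇒  r_B = 13 − 8 = 5

rB=5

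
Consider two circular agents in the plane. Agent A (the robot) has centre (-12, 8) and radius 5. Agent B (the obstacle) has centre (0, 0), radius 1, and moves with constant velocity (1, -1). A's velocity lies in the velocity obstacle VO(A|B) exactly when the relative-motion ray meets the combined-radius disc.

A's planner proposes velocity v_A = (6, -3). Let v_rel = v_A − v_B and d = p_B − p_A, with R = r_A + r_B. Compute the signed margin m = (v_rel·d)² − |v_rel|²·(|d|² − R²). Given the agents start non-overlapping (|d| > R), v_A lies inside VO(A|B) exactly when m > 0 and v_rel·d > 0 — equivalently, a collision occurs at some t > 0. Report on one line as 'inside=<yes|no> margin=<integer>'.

d = (12, -8),  |d|² = 208;  R = 5+1 = 6,  c = 208−6² = 172
v_rel = (5, -2),  |v_rel|² = 29;  v_rel·d = (5)·(12) + (-2)·(-8) = 76
29·t² − 152·t + 172 = 0  ⇒  m = 76² − 29·172 = 788
m = 788 > 0,  v_rel·d = 76 > 0  ⇒  inside

inside=yes margin=788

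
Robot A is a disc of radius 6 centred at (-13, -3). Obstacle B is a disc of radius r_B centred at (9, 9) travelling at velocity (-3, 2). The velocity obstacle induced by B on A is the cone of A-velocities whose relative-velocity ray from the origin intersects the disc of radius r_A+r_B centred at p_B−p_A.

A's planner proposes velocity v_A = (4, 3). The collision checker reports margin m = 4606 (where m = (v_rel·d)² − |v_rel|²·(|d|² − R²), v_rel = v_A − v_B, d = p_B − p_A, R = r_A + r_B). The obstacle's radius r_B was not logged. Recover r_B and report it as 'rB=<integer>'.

m = 4606
d = (22, 12);  v_rel = (7, 1),  |v_rel|² = 50
v_rel×d = (7)·(12) − (1)·(22) = 62
since m = R²·50 − 62²:  R² = (3844 + 4606) / 50 = 169
R = √169 = 13  ⇒  r_B = 13 − 6 = 7

rB=7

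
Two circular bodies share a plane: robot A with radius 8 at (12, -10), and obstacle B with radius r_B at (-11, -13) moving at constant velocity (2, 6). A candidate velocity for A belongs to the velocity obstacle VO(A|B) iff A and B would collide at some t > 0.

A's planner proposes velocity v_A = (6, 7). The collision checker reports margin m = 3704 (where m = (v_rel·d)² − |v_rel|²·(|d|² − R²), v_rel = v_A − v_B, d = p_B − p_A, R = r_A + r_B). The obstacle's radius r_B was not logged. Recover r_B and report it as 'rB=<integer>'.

m = 3704
d = (-23, -3);  v_rel = (4, 1),  |v_rel|² = 17
v_rel×d = (4)·(-3) − (1)·(-23) = 11
since m = R²·17 − 11²:  R² = (121 + 3704) / 17 = 225
R = √225 = 15  ⇒  r_B = 15 − 8 = 7

rB=7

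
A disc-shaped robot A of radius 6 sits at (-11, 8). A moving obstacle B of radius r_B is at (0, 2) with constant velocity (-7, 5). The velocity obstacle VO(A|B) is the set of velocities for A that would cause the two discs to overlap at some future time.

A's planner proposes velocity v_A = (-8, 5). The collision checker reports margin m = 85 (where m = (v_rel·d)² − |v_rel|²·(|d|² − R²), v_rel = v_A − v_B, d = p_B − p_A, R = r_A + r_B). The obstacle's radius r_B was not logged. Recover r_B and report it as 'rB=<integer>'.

m = 85
d = (11, -6);  v_rel = (-1, 0),  |v_rel|² = 1
v_rel×d = (-1)·(-6) − (0)·(11) = 6
since m = R²·1 − 6²:  R² = (36 + 85) / 1 = 121
R = √121 = 11  ⇒  r_B = 11 − 6 = 5

rB=5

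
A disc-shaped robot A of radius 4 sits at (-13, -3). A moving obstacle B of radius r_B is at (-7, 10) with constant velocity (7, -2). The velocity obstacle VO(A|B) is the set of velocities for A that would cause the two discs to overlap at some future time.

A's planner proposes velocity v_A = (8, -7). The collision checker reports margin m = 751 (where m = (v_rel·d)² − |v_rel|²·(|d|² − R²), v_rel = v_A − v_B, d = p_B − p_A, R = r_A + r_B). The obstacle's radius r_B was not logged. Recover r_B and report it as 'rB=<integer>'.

m = 751
d = (6, 13);  v_rel = (1, -5),  |v_rel|² = 26
v_rel×d = (1)·(13) − (-5)·(6) = 43
since m = R²·26 − 43²:  R² = (1849 + 751) / 26 = 100
R = √100 = 10  ⇒  r_B = 10 − 4 = 6

rB=6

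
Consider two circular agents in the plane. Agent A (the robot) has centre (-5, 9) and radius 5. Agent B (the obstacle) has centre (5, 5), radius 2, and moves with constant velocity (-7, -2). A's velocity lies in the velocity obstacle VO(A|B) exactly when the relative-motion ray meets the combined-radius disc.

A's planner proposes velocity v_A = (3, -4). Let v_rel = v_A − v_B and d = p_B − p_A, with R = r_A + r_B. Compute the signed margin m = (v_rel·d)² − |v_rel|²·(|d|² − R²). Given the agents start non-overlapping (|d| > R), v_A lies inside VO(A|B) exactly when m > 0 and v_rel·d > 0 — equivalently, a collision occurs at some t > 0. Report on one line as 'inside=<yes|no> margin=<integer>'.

d = (10, -4),  |d|² = 116;  R = 5+2 = 7,  c = 116−7² = 67
v_rel = (10, -2),  |v_rel|² = 104;  v_rel·d = (10)·(10) + (-2)·(-4) = 108
104·t² − 216·t + 67 = 0  ⇒  m = 108² − 104·67 = 4696
m = 4696 > 0,  v_rel·d = 108 > 0  ⇒  inside

inside=yes margin=4696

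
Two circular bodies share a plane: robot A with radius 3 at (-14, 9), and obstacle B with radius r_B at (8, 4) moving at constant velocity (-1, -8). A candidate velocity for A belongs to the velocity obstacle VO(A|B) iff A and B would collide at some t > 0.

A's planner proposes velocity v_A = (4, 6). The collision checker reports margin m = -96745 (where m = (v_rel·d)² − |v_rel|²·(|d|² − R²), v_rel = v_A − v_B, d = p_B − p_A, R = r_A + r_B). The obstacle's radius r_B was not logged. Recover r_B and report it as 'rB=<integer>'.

m = -96745
d = (22, -5);  v_rel = (5, 14),  |v_rel|² = 221
v_rel×d = (5)·(-5) − (14)·(22) = -333
since m = R²·221 − (-333)²:  R² = (110889 + -96745) / 221 = 64
R = √64 = 8  ⇒  r_B = 8 − 3 = 5

rB=5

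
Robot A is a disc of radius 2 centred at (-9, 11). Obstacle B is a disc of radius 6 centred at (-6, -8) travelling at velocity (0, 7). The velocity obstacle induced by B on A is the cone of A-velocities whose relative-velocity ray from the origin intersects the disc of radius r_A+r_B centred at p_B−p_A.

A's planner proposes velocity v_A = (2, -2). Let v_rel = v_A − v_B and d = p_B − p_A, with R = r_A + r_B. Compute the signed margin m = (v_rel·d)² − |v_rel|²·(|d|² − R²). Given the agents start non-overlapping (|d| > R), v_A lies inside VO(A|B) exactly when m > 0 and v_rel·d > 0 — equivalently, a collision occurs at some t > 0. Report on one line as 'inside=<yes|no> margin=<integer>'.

d = (3, -19),  |d|² = 370;  R = 2+6 = 8,  c = 370−8² = 306
v_rel = (2, -9),  |v_rel|² = 85;  v_rel·d = (2)·(3) + (-9)·(-19) = 177
85·t² − 354·t + 306 = 0  ⇒  m = 177² − 85·306 = 5319
m = 5319 > 0,  v_rel·d = 177 > 0  ⇒  inside

inside=yes margin=5319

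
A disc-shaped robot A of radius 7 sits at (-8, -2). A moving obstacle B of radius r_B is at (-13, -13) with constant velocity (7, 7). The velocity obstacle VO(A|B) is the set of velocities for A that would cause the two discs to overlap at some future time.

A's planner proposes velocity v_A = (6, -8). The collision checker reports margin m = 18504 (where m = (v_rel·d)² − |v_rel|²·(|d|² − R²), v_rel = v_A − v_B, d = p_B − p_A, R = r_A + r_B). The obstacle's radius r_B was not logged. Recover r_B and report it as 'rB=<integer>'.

m = 18504
d = (-5, -11);  v_rel = (-1, -15),  |v_rel|² = 226
v_rel×d = (-1)·(-11) − (-15)·(-5) = -64
since m = R²·226 − (-64)²:  R² = (4096 + 18504) / 226 = 100
R = √100 = 10  ⇒  r_B = 10 − 7 = 3

rB=3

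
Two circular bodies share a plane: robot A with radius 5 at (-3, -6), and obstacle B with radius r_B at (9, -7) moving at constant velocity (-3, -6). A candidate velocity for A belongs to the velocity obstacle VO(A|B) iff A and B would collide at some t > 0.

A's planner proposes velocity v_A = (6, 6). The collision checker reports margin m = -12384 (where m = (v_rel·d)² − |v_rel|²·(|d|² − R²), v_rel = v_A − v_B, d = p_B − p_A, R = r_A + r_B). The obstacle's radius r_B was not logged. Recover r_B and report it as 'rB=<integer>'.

m = -12384
d = (12, -1);  v_rel = (9, 12),  |v_rel|² = 225
v_rel×d = (9)·(-1) − (12)·(12) = -153
since m = R²·225 − (-153)²:  R² = (23409 + -12384) / 225 = 49
R = √49 = 7  ⇒  r_B = 7 − 5 = 2

rB=2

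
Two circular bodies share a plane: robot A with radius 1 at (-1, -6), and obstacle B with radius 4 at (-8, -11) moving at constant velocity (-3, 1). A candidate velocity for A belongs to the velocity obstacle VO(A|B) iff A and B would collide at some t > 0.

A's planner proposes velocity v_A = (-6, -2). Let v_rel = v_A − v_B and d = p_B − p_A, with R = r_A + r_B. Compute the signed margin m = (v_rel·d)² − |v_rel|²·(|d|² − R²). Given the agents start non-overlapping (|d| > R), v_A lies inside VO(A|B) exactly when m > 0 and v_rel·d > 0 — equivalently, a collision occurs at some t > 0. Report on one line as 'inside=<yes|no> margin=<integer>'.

d = (-7, -5),  |d|² = 74;  R = 1+4 = 5,  c = 74−5² = 49
v_rel = (-3, -3),  |v_rel|² = 18;  v_rel·d = (-3)·(-7) + (-3)·(-5) = 36
18·t² − 72·t + 49 = 0  ⇒  m = 36² − 18·49 = 414
m = 414 > 0,  v_rel·d = 36 > 0  ⇒  inside

inside=yes margin=414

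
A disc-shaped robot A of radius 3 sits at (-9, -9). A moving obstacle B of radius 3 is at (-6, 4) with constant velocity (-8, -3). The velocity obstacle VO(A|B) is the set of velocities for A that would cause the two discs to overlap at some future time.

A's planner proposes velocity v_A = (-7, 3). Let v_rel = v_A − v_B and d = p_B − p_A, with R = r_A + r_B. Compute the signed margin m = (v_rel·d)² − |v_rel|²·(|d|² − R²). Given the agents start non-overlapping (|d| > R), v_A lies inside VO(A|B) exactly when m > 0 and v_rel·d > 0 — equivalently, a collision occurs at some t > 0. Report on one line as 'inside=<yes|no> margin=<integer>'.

d = (3, 13),  |d|² = 178;  R = 3+3 = 6,  c = 178−6² = 142
v_rel = (1, 6),  |v_rel|² = 37;  v_rel·d = (1)·(3) + (6)·(13) = 81
37·t² − 162·t + 142 = 0  ⇒  m = 81² − 37·142 = 1307
m = 1307 > 0,  v_rel·d = 81 > 0  ⇒  inside

inside=yes margin=1307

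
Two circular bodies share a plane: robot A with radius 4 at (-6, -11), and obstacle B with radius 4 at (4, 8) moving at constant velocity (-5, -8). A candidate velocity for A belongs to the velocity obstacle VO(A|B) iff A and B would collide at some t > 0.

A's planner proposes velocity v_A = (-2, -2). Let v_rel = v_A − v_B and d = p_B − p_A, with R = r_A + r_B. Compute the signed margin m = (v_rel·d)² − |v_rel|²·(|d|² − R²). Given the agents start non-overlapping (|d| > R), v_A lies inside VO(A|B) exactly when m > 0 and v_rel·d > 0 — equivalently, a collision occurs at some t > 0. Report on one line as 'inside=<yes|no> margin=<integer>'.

d = (10, 19),  |d|² = 461;  R = 4+4 = 8,  c = 461−8² = 397
v_rel = (3, 6),  |v_rel|² = 45;  v_rel·d = (3)·(10) + (6)·(19) = 144
45·t² − 288·t + 397 = 0  ⇒  m = 144² − 45·397 = 2871
m = 2871 > 0,  v_rel·d = 144 > 0  ⇒  inside

inside=yes margin=2871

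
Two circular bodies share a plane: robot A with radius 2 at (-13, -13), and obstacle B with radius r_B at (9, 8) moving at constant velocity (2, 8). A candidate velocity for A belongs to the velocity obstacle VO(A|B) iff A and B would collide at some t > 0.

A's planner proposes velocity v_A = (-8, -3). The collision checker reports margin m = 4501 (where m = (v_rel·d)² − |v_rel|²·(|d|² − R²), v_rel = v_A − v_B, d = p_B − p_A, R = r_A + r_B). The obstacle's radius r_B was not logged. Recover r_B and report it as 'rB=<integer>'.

m = 4501
d = (22, 21);  v_rel = (-10, -11),  |v_rel|² = 221
v_rel×d = (-10)·(21) − (-11)·(22) = 32
since m = R²·221 − 32²:  R² = (1024 + 4501) / 221 = 25
R = √25 = 5  ⇒  r_B = 5 − 2 = 3

rB=3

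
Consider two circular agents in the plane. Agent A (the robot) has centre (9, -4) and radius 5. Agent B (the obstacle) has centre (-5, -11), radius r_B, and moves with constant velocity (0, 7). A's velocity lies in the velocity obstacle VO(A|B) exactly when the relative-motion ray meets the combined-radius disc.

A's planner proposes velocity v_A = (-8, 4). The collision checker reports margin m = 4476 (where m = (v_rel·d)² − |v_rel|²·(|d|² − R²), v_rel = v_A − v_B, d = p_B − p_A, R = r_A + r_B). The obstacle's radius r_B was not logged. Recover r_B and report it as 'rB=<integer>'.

m = 4476
d = (-14, -7);  v_rel = (-8, -3),  |v_rel|² = 73
v_rel×d = (-8)·(-7) − (-3)·(-14) = 14
since m = R²·73 − 14²:  R² = (196 + 4476) / 73 = 64
R = √64 = 8  ⇒  r_B = 8 − 5 = 3

rB=3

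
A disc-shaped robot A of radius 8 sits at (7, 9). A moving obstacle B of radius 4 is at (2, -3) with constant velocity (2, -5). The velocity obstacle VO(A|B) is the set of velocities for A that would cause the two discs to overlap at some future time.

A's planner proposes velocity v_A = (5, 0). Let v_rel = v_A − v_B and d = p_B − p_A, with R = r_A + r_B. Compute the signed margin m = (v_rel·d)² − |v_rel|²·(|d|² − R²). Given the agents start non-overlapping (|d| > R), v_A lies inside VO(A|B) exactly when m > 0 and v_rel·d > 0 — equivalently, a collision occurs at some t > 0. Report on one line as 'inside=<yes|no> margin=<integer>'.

d = (-5, -12),  |d|² = 169;  R = 8+4 = 12,  c = 169−12² = 25
v_rel = (3, 5),  |v_rel|² = 34;  v_rel·d = (3)·(-5) + (5)·(-12) = -75
34·t² + 150·t + 25 = 0  ⇒  m = (-75)² − 34·25 = 4775
m = 4775 > 0,  v_rel·d = -75 < 0  ⇒  outside

inside=no margin=4775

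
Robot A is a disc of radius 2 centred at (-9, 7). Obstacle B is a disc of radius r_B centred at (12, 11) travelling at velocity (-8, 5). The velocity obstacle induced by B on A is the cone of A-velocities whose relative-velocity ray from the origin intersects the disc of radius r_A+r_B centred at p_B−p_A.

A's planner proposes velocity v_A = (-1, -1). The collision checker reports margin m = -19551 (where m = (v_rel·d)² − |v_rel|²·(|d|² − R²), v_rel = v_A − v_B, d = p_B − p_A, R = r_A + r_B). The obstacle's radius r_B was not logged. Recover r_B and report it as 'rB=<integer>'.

m = -19551
d = (21, 4);  v_rel = (7, -6),  |v_rel|² = 85
v_rel×d = (7)·(4) − (-6)·(21) = 154
since m = R²·85 − 154²:  R² = (23716 + -19551) / 85 = 49
R = √49 = 7  ⇒  r_B = 7 − 2 = 5

rB=5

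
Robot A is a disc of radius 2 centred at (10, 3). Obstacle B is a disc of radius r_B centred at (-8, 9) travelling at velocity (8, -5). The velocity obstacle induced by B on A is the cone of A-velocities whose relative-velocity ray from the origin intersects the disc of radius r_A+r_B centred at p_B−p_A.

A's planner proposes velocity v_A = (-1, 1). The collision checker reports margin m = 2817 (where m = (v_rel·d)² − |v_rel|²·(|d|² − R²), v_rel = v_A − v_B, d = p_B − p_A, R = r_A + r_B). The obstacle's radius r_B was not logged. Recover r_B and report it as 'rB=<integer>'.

m = 2817
d = (-18, 6);  v_rel = (-9, 6),  |v_rel|² = 117
v_rel×d = (-9)·(6) − (6)·(-18) = 54
since m = R²·117 − 54²:  R² = (2916 + 2817) / 117 = 49
R = √49 = 7  ⇒  r_B = 7 − 2 = 5

rB=5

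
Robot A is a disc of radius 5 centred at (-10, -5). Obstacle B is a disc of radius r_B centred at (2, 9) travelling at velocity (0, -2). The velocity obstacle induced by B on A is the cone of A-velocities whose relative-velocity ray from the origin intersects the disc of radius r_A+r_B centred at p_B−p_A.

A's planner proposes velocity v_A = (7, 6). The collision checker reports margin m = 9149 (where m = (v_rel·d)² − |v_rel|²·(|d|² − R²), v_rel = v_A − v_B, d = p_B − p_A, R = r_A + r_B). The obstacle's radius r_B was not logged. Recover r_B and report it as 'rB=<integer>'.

m = 9149
d = (12, 14);  v_rel = (7, 8),  |v_rel|² = 113
v_rel×d = (7)·(14) − (8)·(12) = 2
since m = R²·113 − 2²:  R² = (4 + 9149) / 113 = 81
R = √81 = 9  ⇒  r_B = 9 − 5 = 4

rB=4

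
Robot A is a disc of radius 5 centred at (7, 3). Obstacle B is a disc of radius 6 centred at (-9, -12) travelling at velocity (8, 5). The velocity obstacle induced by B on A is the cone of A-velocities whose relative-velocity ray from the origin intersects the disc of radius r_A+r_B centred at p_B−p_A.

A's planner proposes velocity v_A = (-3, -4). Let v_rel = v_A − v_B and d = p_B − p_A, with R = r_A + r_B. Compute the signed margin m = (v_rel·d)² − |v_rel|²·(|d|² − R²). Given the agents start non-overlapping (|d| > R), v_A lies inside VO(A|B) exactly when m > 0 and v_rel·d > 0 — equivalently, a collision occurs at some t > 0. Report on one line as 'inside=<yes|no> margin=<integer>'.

d = (-16, -15),  |d|² = 481;  R = 5+6 = 11,  c = 481−11² = 360
v_rel = (-11, -9),  |v_rel|² = 202;  v_rel·d = (-11)·(-16) + (-9)·(-15) = 311
202·t² − 622·t + 360 = 0  ⇒  m = 311² − 202·360 = 24001
m = 24001 > 0,  v_rel·d = 311 > 0  ⇒  inside

inside=yes margin=24001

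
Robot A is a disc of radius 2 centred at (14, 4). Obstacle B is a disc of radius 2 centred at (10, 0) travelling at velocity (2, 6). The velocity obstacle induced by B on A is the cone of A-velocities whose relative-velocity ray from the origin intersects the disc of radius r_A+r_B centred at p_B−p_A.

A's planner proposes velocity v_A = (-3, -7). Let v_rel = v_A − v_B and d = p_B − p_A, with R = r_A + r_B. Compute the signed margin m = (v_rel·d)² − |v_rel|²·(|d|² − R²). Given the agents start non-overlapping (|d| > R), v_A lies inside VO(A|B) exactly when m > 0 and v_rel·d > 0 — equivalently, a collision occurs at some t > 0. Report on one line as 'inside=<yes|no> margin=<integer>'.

d = (-4, -4),  |d|² = 32;  R = 2+2 = 4,  c = 32−4² = 16
v_rel = (-5, -13),  |v_rel|² = 194;  v_rel·d = (-5)·(-4) + (-13)·(-4) = 72
194·t² − 144·t + 16 = 0  ⇒  m = 72² − 194·16 = 2080
m = 2080 > 0,  v_rel·d = 72 > 0  ⇒  inside

inside=yes margin=2080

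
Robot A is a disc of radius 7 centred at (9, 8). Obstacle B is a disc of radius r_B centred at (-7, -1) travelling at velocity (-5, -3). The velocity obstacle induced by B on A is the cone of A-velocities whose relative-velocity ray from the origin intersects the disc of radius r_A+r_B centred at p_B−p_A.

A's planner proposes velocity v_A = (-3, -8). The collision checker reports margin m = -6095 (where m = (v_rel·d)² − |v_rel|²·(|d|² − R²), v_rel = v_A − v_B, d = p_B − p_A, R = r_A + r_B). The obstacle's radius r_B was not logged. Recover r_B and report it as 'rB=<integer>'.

m = -6095
d = (-16, -9);  v_rel = (2, -5),  |v_rel|² = 29
v_rel×d = (2)·(-9) − (-5)·(-16) = -98
since m = R²·29 − (-98)²:  R² = (9604 + -6095) / 29 = 121
R = √121 = 11  ⇒  r_B = 11 − 7 = 4

rB=4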